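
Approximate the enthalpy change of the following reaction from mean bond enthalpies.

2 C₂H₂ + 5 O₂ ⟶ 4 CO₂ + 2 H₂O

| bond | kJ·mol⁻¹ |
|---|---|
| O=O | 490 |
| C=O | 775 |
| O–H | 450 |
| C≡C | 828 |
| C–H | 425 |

Bonds broken (reactants):
  C≡C: 2 × 828 = 1656
  C–H: 4 × 425 = 1700
  O=O: 5 × 490 = 2450
  Σ(broken) = 5806 kJ
Bonds formed (products):
  C=O: 8 × 775 = 6200
  O–H: 4 × 450 = 1800
  Σ(formed) = 8000 kJ
ΔH = Σ(broken) − Σ(formed) = 5806 − 8000 = −2194 kJ

ΔH ≈ −2194 kJ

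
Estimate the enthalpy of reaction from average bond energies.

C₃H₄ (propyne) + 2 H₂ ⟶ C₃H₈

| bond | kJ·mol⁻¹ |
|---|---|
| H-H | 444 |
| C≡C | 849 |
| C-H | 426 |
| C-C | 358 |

Bonds broken (reactants):
  C≡C: 1 × 849 = 849
  C-C: 1 × 358 = 358
  C-H: 4 × 426 = 1704
  H-H: 2 × 444 = 888
  Σ(broken) = 3799 kJ
Bonds formed (products):
  C-C: 2 × 358 = 716
  C-H: 8 × 426 = 3408
  Σ(formed) = 4124 kJ
ΔH = Σ(broken) − Σ(formed) = 3799 − 4124 = −325 kJ

ΔH ≈ −325 kJ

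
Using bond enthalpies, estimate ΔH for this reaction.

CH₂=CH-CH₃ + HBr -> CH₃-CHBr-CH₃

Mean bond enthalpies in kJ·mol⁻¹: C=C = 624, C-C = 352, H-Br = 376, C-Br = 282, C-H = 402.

ΔH ≈ −36 kJ

Bonds broken (reactants):
  C-C: 1 × 352 = 352
  C-H: 6 × 402 = 2412
  C=C: 1 × 624 = 624
  H-Br: 1 × 376 = 376
  Σ(broken) = 3764 kJ
Bonds formed (products):
  C-Br: 1 × 282 = 282
  C-C: 2 × 352 = 704
  C-H: 7 × 402 = 2814
  Σ(formed) = 3800 kJ
ΔH = Σ(broken) − Σ(formed) = 3764 − 3800 = −36 kJ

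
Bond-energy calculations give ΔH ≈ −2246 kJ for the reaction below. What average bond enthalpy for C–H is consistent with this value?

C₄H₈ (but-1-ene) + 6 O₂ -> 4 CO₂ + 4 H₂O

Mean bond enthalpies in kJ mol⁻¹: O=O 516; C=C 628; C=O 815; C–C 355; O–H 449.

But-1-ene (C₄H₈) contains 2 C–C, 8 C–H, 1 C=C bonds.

Let D be the C–H bond energy.
Σ(broken) = 2×355 + 8×D + 1×628 + 6×516 = 4434 + 8D
Σ(formed) = 8×815 + 8×449 = 10112
ΔH = Σ(broken) − Σ(formed) = (4434 + 8D) − (10112) = −5678 + 8D
Setting this equal to −2246 kJ gives 8D = 3432, so D = 429 kJ/mol.

D(C–H) ≈ 429 kJ/mol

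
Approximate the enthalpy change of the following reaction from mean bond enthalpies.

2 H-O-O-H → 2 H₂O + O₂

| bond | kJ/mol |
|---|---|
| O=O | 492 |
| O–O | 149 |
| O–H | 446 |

ΔH ≈ −194 kJ

Bonds broken (reactants):
  O–H: 4 × 446 = 1784
  O–O: 2 × 149 = 298
  Σ(broken) = 2082 kJ
Bonds formed (products):
  O–H: 4 × 446 = 1784
  O=O: 1 × 492 = 492
  Σ(formed) = 2276 kJ
ΔH = Σ(broken) − Σ(formed) = 2082 − 2276 = −194 kJ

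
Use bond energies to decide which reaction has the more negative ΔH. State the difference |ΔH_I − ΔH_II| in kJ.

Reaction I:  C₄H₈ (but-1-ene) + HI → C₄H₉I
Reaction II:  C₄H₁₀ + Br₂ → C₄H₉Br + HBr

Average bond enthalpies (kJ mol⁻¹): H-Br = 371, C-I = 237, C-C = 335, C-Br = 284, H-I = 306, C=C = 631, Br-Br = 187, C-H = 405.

Reaction I:
  Bonds broken (reactants):
    C-C: 2 × 335 = 670
    C-H: 8 × 405 = 3240
    C=C: 1 × 631 = 631
    H-I: 1 × 306 = 306
    Σ(broken) = 4847 kJ
  Bonds formed (products):
    C-C: 3 × 335 = 1005
    C-H: 9 × 405 = 3645
    C-I: 1 × 237 = 237
    Σ(formed) = 4887 kJ
  ΔH_I = 4847 − 4887 = −40 kJ
Reaction II:
  Bonds broken (reactants):
    Br-Br: 1 × 187 = 187
    C-C: 3 × 335 = 1005
    C-H: 10 × 405 = 4050
    Σ(broken) = 5242 kJ
  Bonds formed (products):
    C-Br: 1 × 284 = 284
    C-C: 3 × 335 = 1005
    C-H: 9 × 405 = 3645
    H-Br: 1 × 371 = 371
    Σ(formed) = 5305 kJ
  ΔH_II = 5242 − 5305 = −63 kJ
ΔH_I − ΔH_II = +23 kJ, so reaction II has the more negative ΔH; |ΔH_I − ΔH_II| = 23 kJ.

Reaction II, by 23 kJ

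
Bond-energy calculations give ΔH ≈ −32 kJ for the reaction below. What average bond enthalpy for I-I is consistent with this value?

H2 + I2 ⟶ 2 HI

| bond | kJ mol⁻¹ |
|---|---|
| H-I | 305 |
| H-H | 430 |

D(I-I) ≈ 148 kJ/mol

Let D be the I-I bond energy.
Σ(broken) = 1×430 + 1×D = 430 + D
Σ(formed) = 2×305 = 610
ΔH = Σ(broken) − Σ(formed) = (430 + D) − (610) = −180 + D
Setting this equal to −32 kJ gives D = 148 kJ/mol.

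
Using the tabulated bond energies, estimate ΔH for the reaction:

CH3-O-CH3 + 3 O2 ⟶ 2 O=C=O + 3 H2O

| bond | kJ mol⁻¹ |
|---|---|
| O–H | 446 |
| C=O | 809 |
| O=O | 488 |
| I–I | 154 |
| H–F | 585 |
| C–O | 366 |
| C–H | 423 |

Bonds broken (reactants):
  C–H: 6 × 423 = 2538
  C–O: 2 × 366 = 732
  O=O: 3 × 488 = 1464
  Σ(broken) = 4734 kJ
Bonds formed (products):
  C=O: 4 × 809 = 3236
  O–H: 6 × 446 = 2676
  Σ(formed) = 5912 kJ
ΔH = Σ(broken) − Σ(formed) = 4734 − 5912 = −1178 kJ

ΔH ≈ −1178 kJ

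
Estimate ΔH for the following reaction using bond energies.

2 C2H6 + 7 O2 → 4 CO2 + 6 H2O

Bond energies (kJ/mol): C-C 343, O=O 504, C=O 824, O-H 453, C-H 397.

Bonds broken (reactants):
  C-C: 2 × 343 = 686
  C-H: 12 × 397 = 4764
  O=O: 7 × 504 = 3528
  Σ(broken) = 8978 kJ
Bonds formed (products):
  C=O: 8 × 824 = 6592
  O-H: 12 × 453 = 5436
  Σ(formed) = 12028 kJ
ΔH = Σ(broken) − Σ(formed) = 8978 − 12028 = −3050 kJ

ΔH ≈ −3050 kJ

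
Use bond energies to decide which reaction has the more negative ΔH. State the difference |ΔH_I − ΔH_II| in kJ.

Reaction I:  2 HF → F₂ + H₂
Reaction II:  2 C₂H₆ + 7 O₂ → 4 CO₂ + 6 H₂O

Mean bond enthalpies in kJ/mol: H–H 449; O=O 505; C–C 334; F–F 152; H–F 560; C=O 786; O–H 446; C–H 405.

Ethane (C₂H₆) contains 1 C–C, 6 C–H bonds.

Reaction II, by 3096 kJ

Reaction I:
  Bonds broken (reactants):
    H–F: 2 × 560 = 1120
    Σ(broken) = 1120 kJ
  Bonds formed (products):
    F–F: 1 × 152 = 152
    H–H: 1 × 449 = 449
    Σ(formed) = 601 kJ
  ΔH_I = 1120 − 601 = +519 kJ
Reaction II:
  Bonds broken (reactants):
    C–C: 2 × 334 = 668
    C–H: 12 × 405 = 4860
    O=O: 7 × 505 = 3535
    Σ(broken) = 9063 kJ
  Bonds formed (products):
    C=O: 8 × 786 = 6288
    O–H: 12 × 446 = 5352
    Σ(formed) = 11640 kJ
  ΔH_II = 9063 − 11640 = −2577 kJ
ΔH_I − ΔH_II = +3096 kJ, so reaction II has the more negative ΔH; |ΔH_I − ΔH_II| = 3096 kJ.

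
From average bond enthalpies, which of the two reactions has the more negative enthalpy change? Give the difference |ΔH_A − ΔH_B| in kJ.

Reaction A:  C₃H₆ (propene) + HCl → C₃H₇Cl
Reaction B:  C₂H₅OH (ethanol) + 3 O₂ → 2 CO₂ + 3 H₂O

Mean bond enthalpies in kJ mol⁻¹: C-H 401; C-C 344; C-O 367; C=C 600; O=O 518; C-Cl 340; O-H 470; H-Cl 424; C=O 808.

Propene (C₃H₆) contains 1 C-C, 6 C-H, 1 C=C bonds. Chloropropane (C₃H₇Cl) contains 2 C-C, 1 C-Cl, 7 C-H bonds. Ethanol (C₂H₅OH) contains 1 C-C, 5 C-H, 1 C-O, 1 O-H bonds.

Reaction A:
  Bonds broken (reactants):
    C-C: 1 × 344 = 344
    C-H: 6 × 401 = 2406
    C=C: 1 × 600 = 600
    H-Cl: 1 × 424 = 424
    Σ(broken) = 3774 kJ
  Bonds formed (products):
    C-C: 2 × 344 = 688
    C-Cl: 1 × 340 = 340
    C-H: 7 × 401 = 2807
    Σ(formed) = 3835 kJ
  ΔH_A = 3774 − 3835 = −61 kJ
Reaction B:
  Bonds broken (reactants):
    C-C: 1 × 344 = 344
    C-H: 5 × 401 = 2005
    C-O: 1 × 367 = 367
    O-H: 1 × 470 = 470
    O=O: 3 × 518 = 1554
    Σ(broken) = 4740 kJ
  Bonds formed (products):
    C=O: 4 × 808 = 3232
    O-H: 6 × 470 = 2820
    Σ(formed) = 6052 kJ
  ΔH_B = 4740 − 6052 = −1312 kJ
ΔH_A − ΔH_B = +1251 kJ, so reaction B has the more negative ΔH; |ΔH_A − ΔH_B| = 1251 kJ.

Reaction B, by 1251 kJ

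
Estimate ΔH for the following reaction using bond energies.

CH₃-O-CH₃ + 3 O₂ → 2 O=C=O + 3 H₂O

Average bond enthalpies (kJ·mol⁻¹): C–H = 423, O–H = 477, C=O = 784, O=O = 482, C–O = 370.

Bonds broken (reactants):
  C–H: 6 × 423 = 2538
  C–O: 2 × 370 = 740
  O=O: 3 × 482 = 1446
  Σ(broken) = 4724 kJ
Bonds formed (products):
  C=O: 4 × 784 = 3136
  O–H: 6 × 477 = 2862
  Σ(formed) = 5998 kJ
ΔH = Σ(broken) − Σ(formed) = 4724 − 5998 = −1274 kJ

ΔH ≈ −1274 kJ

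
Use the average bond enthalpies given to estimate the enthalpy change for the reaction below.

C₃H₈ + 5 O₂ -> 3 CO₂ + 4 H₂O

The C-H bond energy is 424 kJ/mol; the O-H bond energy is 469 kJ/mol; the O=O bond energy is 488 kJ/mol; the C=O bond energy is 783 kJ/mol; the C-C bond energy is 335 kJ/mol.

ΔH ≈ −1948 kJ

Bonds broken (reactants):
  C-C: 2 × 335 = 670
  C-H: 8 × 424 = 3392
  O=O: 5 × 488 = 2440
  Σ(broken) = 6502 kJ
Bonds formed (products):
  C=O: 6 × 783 = 4698
  O-H: 8 × 469 = 3752
  Σ(formed) = 8450 kJ
ΔH = Σ(broken) − Σ(formed) = 6502 − 8450 = −1948 kJ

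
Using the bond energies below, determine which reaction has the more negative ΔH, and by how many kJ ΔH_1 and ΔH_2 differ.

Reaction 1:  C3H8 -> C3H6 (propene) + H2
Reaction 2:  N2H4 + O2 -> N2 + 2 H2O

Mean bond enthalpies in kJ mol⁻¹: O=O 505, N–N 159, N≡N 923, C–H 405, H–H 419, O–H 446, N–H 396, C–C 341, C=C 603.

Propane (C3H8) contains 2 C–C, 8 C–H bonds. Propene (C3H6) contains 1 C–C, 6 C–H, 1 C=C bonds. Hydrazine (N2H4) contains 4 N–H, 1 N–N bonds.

Reaction 1:
  Bonds broken (reactants):
    C–C: 2 × 341 = 682
    C–H: 8 × 405 = 3240
    Σ(broken) = 3922 kJ
  Bonds formed (products):
    C–C: 1 × 341 = 341
    C–H: 6 × 405 = 2430
    C=C: 1 × 603 = 603
    H–H: 1 × 419 = 419
    Σ(formed) = 3793 kJ
  ΔH_1 = 3922 − 3793 = +129 kJ
Reaction 2:
  Bonds broken (reactants):
    N–H: 4 × 396 = 1584
    N–N: 1 × 159 = 159
    O=O: 1 × 505 = 505
    Σ(broken) = 2248 kJ
  Bonds formed (products):
    N≡N: 1 × 923 = 923
    O–H: 4 × 446 = 1784
    Σ(formed) = 2707 kJ
  ΔH_2 = 2248 − 2707 = −459 kJ
ΔH_1 − ΔH_2 = +588 kJ, so reaction 2 has the more negative ΔH; |ΔH_1 − ΔH_2| = 588 kJ.

Reaction 2, by 588 kJ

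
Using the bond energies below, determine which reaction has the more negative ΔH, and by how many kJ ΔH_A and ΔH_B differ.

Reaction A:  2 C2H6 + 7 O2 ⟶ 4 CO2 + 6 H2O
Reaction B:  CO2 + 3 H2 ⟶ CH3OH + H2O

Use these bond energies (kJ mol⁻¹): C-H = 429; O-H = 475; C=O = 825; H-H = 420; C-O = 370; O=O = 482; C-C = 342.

Reaction A:
  Bonds broken (reactants):
    C-C: 2 × 342 = 684
    C-H: 12 × 429 = 5148
    O=O: 7 × 482 = 3374
    Σ(broken) = 9206 kJ
  Bonds formed (products):
    C=O: 8 × 825 = 6600
    O-H: 12 × 475 = 5700
    Σ(formed) = 12300 kJ
  ΔH_A = 9206 − 12300 = −3094 kJ
Reaction B:
  Bonds broken (reactants):
    C=O: 2 × 825 = 1650
    H-H: 3 × 420 = 1260
    Σ(broken) = 2910 kJ
  Bonds formed (products):
    C-H: 3 × 429 = 1287
    C-O: 1 × 370 = 370
    O-H: 3 × 475 = 1425
    Σ(formed) = 3082 kJ
  ΔH_B = 2910 − 3082 = −172 kJ
ΔH_A − ΔH_B = −2922 kJ, so reaction A has the more negative ΔH; |ΔH_A − ΔH_B| = 2922 kJ.

Reaction A, by 2922 kJ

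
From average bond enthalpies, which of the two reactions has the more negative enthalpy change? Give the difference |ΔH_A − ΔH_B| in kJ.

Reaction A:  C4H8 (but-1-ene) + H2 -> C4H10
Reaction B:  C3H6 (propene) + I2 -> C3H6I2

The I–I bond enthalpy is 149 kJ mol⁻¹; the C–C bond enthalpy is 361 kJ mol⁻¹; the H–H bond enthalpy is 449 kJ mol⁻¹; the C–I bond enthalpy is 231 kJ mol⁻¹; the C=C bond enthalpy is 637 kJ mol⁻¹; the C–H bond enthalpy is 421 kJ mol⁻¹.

Reaction A:
  Bonds broken (reactants):
    C–C: 2 × 361 = 722
    C–H: 8 × 421 = 3368
    C=C: 1 × 637 = 637
    H–H: 1 × 449 = 449
    Σ(broken) = 5176 kJ
  Bonds formed (products):
    C–C: 3 × 361 = 1083
    C–H: 10 × 421 = 4210
    Σ(formed) = 5293 kJ
  ΔH_A = 5176 − 5293 = −117 kJ
Reaction B:
  Bonds broken (reactants):
    C–C: 1 × 361 = 361
    C–H: 6 × 421 = 2526
    C=C: 1 × 637 = 637
    I–I: 1 × 149 = 149
    Σ(broken) = 3673 kJ
  Bonds formed (products):
    C–C: 2 × 361 = 722
    C–H: 6 × 421 = 2526
    C–I: 2 × 231 = 462
    Σ(formed) = 3710 kJ
  ΔH_B = 3673 − 3710 = −37 kJ
ΔH_A − ΔH_B = −80 kJ, so reaction A has the more negative ΔH; |ΔH_A − ΔH_B| = 80 kJ.

Reaction A, by 80 kJ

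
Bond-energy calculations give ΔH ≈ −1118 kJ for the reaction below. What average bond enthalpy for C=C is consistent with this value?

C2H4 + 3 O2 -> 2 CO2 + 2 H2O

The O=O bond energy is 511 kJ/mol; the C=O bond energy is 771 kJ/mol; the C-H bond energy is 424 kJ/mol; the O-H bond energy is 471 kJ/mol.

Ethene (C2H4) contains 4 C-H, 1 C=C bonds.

D(C=C) ≈ 621 kJ/mol

Let D be the C=C bond energy.
Σ(broken) = 4×424 + 1×D + 3×511 = 3229 + D
Σ(formed) = 4×771 + 4×471 = 4968
ΔH = Σ(broken) − Σ(formed) = (3229 + D) − (4968) = −1739 + D
Setting this equal to −1118 kJ gives D = 621 kJ/mol.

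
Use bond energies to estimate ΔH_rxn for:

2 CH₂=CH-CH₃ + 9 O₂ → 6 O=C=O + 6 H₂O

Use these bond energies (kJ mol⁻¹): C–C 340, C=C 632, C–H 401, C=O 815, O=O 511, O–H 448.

ΔH ≈ −3801 kJ

Bonds broken (reactants):
  C–C: 2 × 340 = 680
  C–H: 12 × 401 = 4812
  C=C: 2 × 632 = 1264
  O=O: 9 × 511 = 4599
  Σ(broken) = 11355 kJ
Bonds formed (products):
  C=O: 12 × 815 = 9780
  O–H: 12 × 448 = 5376
  Σ(formed) = 15156 kJ
ΔH = Σ(broken) − Σ(formed) = 11355 − 15156 = −3801 kJ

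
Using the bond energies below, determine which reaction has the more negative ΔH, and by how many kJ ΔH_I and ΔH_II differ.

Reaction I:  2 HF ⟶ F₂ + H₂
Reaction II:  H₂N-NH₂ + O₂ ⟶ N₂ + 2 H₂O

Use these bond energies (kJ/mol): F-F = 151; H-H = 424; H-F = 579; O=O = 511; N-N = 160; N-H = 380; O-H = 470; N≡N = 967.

Reaction II, by 1239 kJ

Reaction I:
  Bonds broken (reactants):
    H-F: 2 × 579 = 1158
    Σ(broken) = 1158 kJ
  Bonds formed (products):
    F-F: 1 × 151 = 151
    H-H: 1 × 424 = 424
    Σ(formed) = 575 kJ
  ΔH_I = 1158 − 575 = +583 kJ
Reaction II:
  Bonds broken (reactants):
    N-H: 4 × 380 = 1520
    N-N: 1 × 160 = 160
    O=O: 1 × 511 = 511
    Σ(broken) = 2191 kJ
  Bonds formed (products):
    N≡N: 1 × 967 = 967
    O-H: 4 × 470 = 1880
    Σ(formed) = 2847 kJ
  ΔH_II = 2191 − 2847 = −656 kJ
ΔH_I − ΔH_II = +1239 kJ, so reaction II has the more negative ΔH; |ΔH_I − ΔH_II| = 1239 kJ.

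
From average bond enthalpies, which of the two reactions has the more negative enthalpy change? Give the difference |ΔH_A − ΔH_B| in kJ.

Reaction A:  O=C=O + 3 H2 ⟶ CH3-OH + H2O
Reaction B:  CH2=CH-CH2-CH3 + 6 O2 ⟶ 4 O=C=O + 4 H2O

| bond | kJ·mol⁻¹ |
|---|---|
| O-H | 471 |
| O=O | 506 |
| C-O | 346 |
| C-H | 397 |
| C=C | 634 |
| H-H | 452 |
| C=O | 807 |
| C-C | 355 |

Reaction B, by 2688 kJ

Reaction A:
  Bonds broken (reactants):
    C=O: 2 × 807 = 1614
    H-H: 3 × 452 = 1356
    Σ(broken) = 2970 kJ
  Bonds formed (products):
    C-H: 3 × 397 = 1191
    C-O: 1 × 346 = 346
    O-H: 3 × 471 = 1413
    Σ(formed) = 2950 kJ
  ΔH_A = 2970 − 2950 = +20 kJ
Reaction B:
  Bonds broken (reactants):
    C-C: 2 × 355 = 710
    C-H: 8 × 397 = 3176
    C=C: 1 × 634 = 634
    O=O: 6 × 506 = 3036
    Σ(broken) = 7556 kJ
  Bonds formed (products):
    C=O: 8 × 807 = 6456
    O-H: 8 × 471 = 3768
    Σ(formed) = 10224 kJ
  ΔH_B = 7556 − 10224 = −2668 kJ
ΔH_A − ΔH_B = +2688 kJ, so reaction B has the more negative ΔH; |ΔH_A − ΔH_B| = 2688 kJ.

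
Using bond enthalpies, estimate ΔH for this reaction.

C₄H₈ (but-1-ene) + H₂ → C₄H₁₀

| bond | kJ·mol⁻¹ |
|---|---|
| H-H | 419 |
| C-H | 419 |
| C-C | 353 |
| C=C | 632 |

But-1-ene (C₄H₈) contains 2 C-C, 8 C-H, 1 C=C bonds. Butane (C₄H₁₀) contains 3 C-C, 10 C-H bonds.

ΔH ≈ −140 kJ

Bonds broken (reactants):
  C-C: 2 × 353 = 706
  C-H: 8 × 419 = 3352
  C=C: 1 × 632 = 632
  H-H: 1 × 419 = 419
  Σ(broken) = 5109 kJ
Bonds formed (products):
  C-C: 3 × 353 = 1059
  C-H: 10 × 419 = 4190
  Σ(formed) = 5249 kJ
ΔH = Σ(broken) − Σ(formed) = 5109 − 5249 = −140 kJ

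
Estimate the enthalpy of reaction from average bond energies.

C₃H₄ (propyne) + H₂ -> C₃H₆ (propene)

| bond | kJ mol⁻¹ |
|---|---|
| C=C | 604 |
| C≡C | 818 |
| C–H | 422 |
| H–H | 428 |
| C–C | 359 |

ΔH ≈ −202 kJ

Bonds broken (reactants):
  C≡C: 1 × 818 = 818
  C–C: 1 × 359 = 359
  C–H: 4 × 422 = 1688
  H–H: 1 × 428 = 428
  Σ(broken) = 3293 kJ
Bonds formed (products):
  C–C: 1 × 359 = 359
  C–H: 6 × 422 = 2532
  C=C: 1 × 604 = 604
  Σ(formed) = 3495 kJ
ΔH = Σ(broken) − Σ(formed) = 3293 − 3495 = −202 kJ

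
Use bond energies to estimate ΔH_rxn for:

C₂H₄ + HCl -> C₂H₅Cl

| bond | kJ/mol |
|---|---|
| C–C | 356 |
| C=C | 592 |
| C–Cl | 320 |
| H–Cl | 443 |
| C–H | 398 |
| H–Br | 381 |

Bonds broken (reactants):
  C–H: 4 × 398 = 1592
  C=C: 1 × 592 = 592
  H–Cl: 1 × 443 = 443
  Σ(broken) = 2627 kJ
Bonds formed (products):
  C–C: 1 × 356 = 356
  C–Cl: 1 × 320 = 320
  C–H: 5 × 398 = 1990
  Σ(formed) = 2666 kJ
ΔH = Σ(broken) − Σ(formed) = 2627 − 2666 = −39 kJ

ΔH ≈ −39 kJ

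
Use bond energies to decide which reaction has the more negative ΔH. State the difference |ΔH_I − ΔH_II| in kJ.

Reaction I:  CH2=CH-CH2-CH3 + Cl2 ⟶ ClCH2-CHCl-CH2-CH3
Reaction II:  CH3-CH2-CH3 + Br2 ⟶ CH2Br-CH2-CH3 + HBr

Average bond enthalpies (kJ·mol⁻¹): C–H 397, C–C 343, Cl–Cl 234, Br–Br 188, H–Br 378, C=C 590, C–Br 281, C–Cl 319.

Reaction I:
  Bonds broken (reactants):
    C–C: 2 × 343 = 686
    C–H: 8 × 397 = 3176
    C=C: 1 × 590 = 590
    Cl–Cl: 1 × 234 = 234
    Σ(broken) = 4686 kJ
  Bonds formed (products):
    C–C: 3 × 343 = 1029
    C–Cl: 2 × 319 = 638
    C–H: 8 × 397 = 3176
    Σ(formed) = 4843 kJ
  ΔH_I = 4686 − 4843 = −157 kJ
Reaction II:
  Bonds broken (reactants):
    Br–Br: 1 × 188 = 188
    C–C: 2 × 343 = 686
    C–H: 8 × 397 = 3176
    Σ(broken) = 4050 kJ
  Bonds formed (products):
    C–Br: 1 × 281 = 281
    C–C: 2 × 343 = 686
    C–H: 7 × 397 = 2779
    H–Br: 1 × 378 = 378
    Σ(formed) = 4124 kJ
  ΔH_II = 4050 − 4124 = −74 kJ
ΔH_I − ΔH_II = −83 kJ, so reaction I has the more negative ΔH; |ΔH_I − ΔH_II| = 83 kJ.

Reaction I, by 83 kJ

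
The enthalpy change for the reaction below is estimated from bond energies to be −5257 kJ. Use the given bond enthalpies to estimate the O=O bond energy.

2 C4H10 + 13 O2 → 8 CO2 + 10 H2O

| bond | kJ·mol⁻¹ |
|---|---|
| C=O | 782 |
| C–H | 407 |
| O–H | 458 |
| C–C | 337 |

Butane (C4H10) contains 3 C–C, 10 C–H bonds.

Let D be the O=O bond energy.
Σ(broken) = 6×337 + 20×407 + 13×D = 10162 + 13D
Σ(formed) = 16×782 + 20×458 = 21672
ΔH = Σ(broken) − Σ(formed) = (10162 + 13D) − (21672) = −11510 + 13D
Setting this equal to −5257 kJ gives 13D = 6253, so D = 481 kJ/mol.

D(O=O) ≈ 481 kJ/mol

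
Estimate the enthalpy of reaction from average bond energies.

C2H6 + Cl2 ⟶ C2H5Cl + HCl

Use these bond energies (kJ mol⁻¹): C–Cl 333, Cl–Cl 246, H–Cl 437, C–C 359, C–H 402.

Bonds broken (reactants):
  C–C: 1 × 359 = 359
  C–H: 6 × 402 = 2412
  Cl–Cl: 1 × 246 = 246
  Σ(broken) = 3017 kJ
Bonds formed (products):
  C–C: 1 × 359 = 359
  C–Cl: 1 × 333 = 333
  C–H: 5 × 402 = 2010
  H–Cl: 1 × 437 = 437
  Σ(formed) = 3139 kJ
ΔH = Σ(broken) − Σ(formed) = 3017 − 3139 = −122 kJ

ΔH ≈ −122 kJ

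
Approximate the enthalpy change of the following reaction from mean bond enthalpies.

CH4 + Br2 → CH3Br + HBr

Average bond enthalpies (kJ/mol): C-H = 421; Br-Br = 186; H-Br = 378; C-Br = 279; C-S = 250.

Bonds broken (reactants):
  Br-Br: 1 × 186 = 186
  C-H: 4 × 421 = 1684
  Σ(broken) = 1870 kJ
Bonds formed (products):
  C-Br: 1 × 279 = 279
  C-H: 3 × 421 = 1263
  H-Br: 1 × 378 = 378
  Σ(formed) = 1920 kJ
ΔH = Σ(broken) − Σ(formed) = 1870 − 1920 = −50 kJ

ΔH ≈ −50 kJ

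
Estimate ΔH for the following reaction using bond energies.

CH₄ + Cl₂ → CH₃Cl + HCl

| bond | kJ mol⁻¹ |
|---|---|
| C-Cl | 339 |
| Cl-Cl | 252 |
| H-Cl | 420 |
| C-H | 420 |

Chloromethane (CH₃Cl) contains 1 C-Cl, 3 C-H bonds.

ΔH ≈ −87 kJ

Bonds broken (reactants):
  C-H: 4 × 420 = 1680
  Cl-Cl: 1 × 252 = 252
  Σ(broken) = 1932 kJ
Bonds formed (products):
  C-Cl: 1 × 339 = 339
  C-H: 3 × 420 = 1260
  H-Cl: 1 × 420 = 420
  Σ(formed) = 2019 kJ
ΔH = Σ(broken) − Σ(formed) = 1932 − 2019 = −87 kJ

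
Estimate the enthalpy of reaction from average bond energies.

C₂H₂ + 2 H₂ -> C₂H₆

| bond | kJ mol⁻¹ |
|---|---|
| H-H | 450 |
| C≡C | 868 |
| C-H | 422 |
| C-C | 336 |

Bonds broken (reactants):
  C≡C: 1 × 868 = 868
  C-H: 2 × 422 = 844
  H-H: 2 × 450 = 900
  Σ(broken) = 2612 kJ
Bonds formed (products):
  C-C: 1 × 336 = 336
  C-H: 6 × 422 = 2532
  Σ(formed) = 2868 kJ
ΔH = Σ(broken) − Σ(formed) = 2612 − 2868 = −256 kJ

ΔH ≈ −256 kJ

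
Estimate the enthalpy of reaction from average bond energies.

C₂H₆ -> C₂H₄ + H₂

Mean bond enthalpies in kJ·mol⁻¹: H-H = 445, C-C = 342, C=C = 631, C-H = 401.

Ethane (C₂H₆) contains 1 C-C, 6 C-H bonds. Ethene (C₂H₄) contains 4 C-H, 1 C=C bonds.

Bonds broken (reactants):
  C-C: 1 × 342 = 342
  C-H: 6 × 401 = 2406
  Σ(broken) = 2748 kJ
Bonds formed (products):
  C-H: 4 × 401 = 1604
  C=C: 1 × 631 = 631
  H-H: 1 × 445 = 445
  Σ(formed) = 2680 kJ
ΔH = Σ(broken) − Σ(formed) = 2748 − 2680 = +68 kJ

ΔH ≈ +68 kJ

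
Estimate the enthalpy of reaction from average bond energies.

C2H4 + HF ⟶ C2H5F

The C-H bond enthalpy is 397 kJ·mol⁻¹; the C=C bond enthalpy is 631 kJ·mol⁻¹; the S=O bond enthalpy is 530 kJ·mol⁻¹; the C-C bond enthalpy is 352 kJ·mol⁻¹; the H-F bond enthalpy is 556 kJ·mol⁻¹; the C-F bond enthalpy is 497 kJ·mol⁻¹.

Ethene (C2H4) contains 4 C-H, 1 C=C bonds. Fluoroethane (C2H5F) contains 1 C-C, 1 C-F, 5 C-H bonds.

Bonds broken (reactants):
  C-H: 4 × 397 = 1588
  C=C: 1 × 631 = 631
  H-F: 1 × 556 = 556
  Σ(broken) = 2775 kJ
Bonds formed (products):
  C-C: 1 × 352 = 352
  C-F: 1 × 497 = 497
  C-H: 5 × 397 = 1985
  Σ(formed) = 2834 kJ
ΔH = Σ(broken) − Σ(formed) = 2775 − 2834 = −59 kJ

ΔH ≈ −59 kJ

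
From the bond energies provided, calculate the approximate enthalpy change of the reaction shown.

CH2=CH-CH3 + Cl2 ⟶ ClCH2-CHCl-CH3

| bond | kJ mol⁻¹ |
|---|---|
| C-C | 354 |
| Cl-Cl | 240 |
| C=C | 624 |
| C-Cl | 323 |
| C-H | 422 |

ΔH ≈ −136 kJ

Bonds broken (reactants):
  C-C: 1 × 354 = 354
  C-H: 6 × 422 = 2532
  C=C: 1 × 624 = 624
  Cl-Cl: 1 × 240 = 240
  Σ(broken) = 3750 kJ
Bonds formed (products):
  C-C: 2 × 354 = 708
  C-Cl: 2 × 323 = 646
  C-H: 6 × 422 = 2532
  Σ(formed) = 3886 kJ
ΔH = Σ(broken) − Σ(formed) = 3750 − 3886 = −136 kJ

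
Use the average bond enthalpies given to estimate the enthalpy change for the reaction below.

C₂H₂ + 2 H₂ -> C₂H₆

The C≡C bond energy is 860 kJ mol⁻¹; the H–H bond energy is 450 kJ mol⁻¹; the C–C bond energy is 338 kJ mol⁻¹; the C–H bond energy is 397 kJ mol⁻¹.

ΔH ≈ −166 kJ

Bonds broken (reactants):
  C≡C: 1 × 860 = 860
  C–H: 2 × 397 = 794
  H–H: 2 × 450 = 900
  Σ(broken) = 2554 kJ
Bonds formed (products):
  C–C: 1 × 338 = 338
  C–H: 6 × 397 = 2382
  Σ(formed) = 2720 kJ
ΔH = Σ(broken) − Σ(formed) = 2554 − 2720 = −166 kJ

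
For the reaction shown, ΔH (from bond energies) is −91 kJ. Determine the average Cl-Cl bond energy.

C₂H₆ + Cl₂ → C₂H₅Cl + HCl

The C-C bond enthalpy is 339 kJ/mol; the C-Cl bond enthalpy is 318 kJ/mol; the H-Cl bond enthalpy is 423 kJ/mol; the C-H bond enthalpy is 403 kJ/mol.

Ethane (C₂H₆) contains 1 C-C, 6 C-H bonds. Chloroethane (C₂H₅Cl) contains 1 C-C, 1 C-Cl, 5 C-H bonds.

Let D be the Cl-Cl bond energy.
Σ(broken) = 1×339 + 6×403 + 1×D = 2757 + D
Σ(formed) = 1×339 + 1×318 + 5×403 + 1×423 = 3095
ΔH = Σ(broken) − Σ(formed) = (2757 + D) − (3095) = −338 + D
Setting this equal to −91 kJ gives D = 247 kJ/mol.

D(Cl-Cl) ≈ 247 kJ/mol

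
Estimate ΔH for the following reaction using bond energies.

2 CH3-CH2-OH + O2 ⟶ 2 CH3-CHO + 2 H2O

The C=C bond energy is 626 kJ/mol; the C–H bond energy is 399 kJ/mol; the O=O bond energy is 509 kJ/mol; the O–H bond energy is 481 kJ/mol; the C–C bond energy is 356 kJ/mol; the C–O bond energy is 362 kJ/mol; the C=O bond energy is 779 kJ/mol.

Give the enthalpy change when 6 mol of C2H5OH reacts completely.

ΔH = −1467 kJ

Bonds broken (reactants):
  C–C: 2 × 356 = 712
  C–H: 10 × 399 = 3990
  C–O: 2 × 362 = 724
  O–H: 2 × 481 = 962
  O=O: 1 × 509 = 509
  Σ(broken) = 6897 kJ
Bonds formed (products):
  C–C: 2 × 356 = 712
  C–H: 8 × 399 = 3192
  C=O: 2 × 779 = 1558
  O–H: 4 × 481 = 1924
  Σ(formed) = 7386 kJ
ΔH = Σ(broken) − Σ(formed) = 6897 − 7386 = −489 kJ
For 3× the reaction as written: 3 × (−489) = −1467 kJ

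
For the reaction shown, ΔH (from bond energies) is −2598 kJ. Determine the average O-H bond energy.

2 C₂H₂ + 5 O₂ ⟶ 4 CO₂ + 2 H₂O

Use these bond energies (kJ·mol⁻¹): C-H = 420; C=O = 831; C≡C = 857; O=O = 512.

Let D be the O-H bond energy.
Σ(broken) = 2×857 + 4×420 + 5×512 = 5954
Σ(formed) = 8×831 + 4×D = 6648 + 4D
ΔH = Σ(broken) − Σ(formed) = (5954) − (6648 + 4D) = −694 − 4D
Setting this equal to −2598 kJ gives 4D = 1904, so D = 476 kJ/mol.

D(O-H) ≈ 476 kJ/mol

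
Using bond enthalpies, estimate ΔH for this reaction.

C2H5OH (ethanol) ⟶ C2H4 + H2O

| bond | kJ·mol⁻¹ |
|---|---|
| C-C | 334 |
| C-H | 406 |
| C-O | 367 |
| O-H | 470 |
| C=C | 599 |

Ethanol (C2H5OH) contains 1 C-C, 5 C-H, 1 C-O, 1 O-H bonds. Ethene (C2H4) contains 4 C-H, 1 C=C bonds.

ΔH ≈ +38 kJ

Bonds broken (reactants):
  C-C: 1 × 334 = 334
  C-H: 5 × 406 = 2030
  C-O: 1 × 367 = 367
  O-H: 1 × 470 = 470
  Σ(broken) = 3201 kJ
Bonds formed (products):
  C-H: 4 × 406 = 1624
  C=C: 1 × 599 = 599
  O-H: 2 × 470 = 940
  Σ(formed) = 3163 kJ
ΔH = Σ(broken) − Σ(formed) = 3201 − 3163 = +38 kJ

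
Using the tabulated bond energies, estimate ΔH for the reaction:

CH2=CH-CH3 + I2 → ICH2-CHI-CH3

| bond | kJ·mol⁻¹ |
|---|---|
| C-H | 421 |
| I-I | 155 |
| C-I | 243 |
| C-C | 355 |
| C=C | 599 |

ΔH ≈ −87 kJ

Bonds broken (reactants):
  C-C: 1 × 355 = 355
  C-H: 6 × 421 = 2526
  C=C: 1 × 599 = 599
  I-I: 1 × 155 = 155
  Σ(broken) = 3635 kJ
Bonds formed (products):
  C-C: 2 × 355 = 710
  C-H: 6 × 421 = 2526
  C-I: 2 × 243 = 486
  Σ(formed) = 3722 kJ
ΔH = Σ(broken) − Σ(formed) = 3635 − 3722 = −87 kJ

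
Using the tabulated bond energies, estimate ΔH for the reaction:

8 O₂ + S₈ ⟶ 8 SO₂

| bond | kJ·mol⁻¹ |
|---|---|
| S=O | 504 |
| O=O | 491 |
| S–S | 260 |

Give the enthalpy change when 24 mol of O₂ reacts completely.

Bonds broken (reactants):
  O=O: 8 × 491 = 3928
  S–S: 8 × 260 = 2080
  Σ(broken) = 6008 kJ
Bonds formed (products):
  S=O: 16 × 504 = 8064
  Σ(formed) = 8064 kJ
ΔH = Σ(broken) − Σ(formed) = 6008 − 8064 = −2056 kJ
For 3× the reaction as written: 3 × (−2056) = −6168 kJ

ΔH = −6168 kJ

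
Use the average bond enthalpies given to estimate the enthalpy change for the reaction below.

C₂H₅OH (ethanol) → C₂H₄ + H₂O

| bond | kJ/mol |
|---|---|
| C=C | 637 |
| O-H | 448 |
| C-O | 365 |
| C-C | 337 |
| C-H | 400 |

Bonds broken (reactants):
  C-C: 1 × 337 = 337
  C-H: 5 × 400 = 2000
  C-O: 1 × 365 = 365
  O-H: 1 × 448 = 448
  Σ(broken) = 3150 kJ
Bonds formed (products):
  C-H: 4 × 400 = 1600
  C=C: 1 × 637 = 637
  O-H: 2 × 448 = 896
  Σ(formed) = 3133 kJ
ΔH = Σ(broken) − Σ(formed) = 3150 − 3133 = +17 kJ

ΔH ≈ +17 kJ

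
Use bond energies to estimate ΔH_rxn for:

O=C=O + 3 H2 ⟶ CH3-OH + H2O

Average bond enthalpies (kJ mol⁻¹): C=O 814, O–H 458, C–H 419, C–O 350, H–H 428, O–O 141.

ΔH ≈ −69 kJ

Bonds broken (reactants):
  C=O: 2 × 814 = 1628
  H–H: 3 × 428 = 1284
  Σ(broken) = 2912 kJ
Bonds formed (products):
  C–H: 3 × 419 = 1257
  C–O: 1 × 350 = 350
  O–H: 3 × 458 = 1374
  Σ(formed) = 2981 kJ
ΔH = Σ(broken) − Σ(formed) = 2912 − 2981 = −69 kJ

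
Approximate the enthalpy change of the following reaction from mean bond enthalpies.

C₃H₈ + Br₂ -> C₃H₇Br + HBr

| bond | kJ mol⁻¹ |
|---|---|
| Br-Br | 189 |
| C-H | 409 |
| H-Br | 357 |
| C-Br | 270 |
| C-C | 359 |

ΔH ≈ −29 kJ

Bonds broken (reactants):
  Br-Br: 1 × 189 = 189
  C-C: 2 × 359 = 718
  C-H: 8 × 409 = 3272
  Σ(broken) = 4179 kJ
Bonds formed (products):
  C-Br: 1 × 270 = 270
  C-C: 2 × 359 = 718
  C-H: 7 × 409 = 2863
  H-Br: 1 × 357 = 357
  Σ(formed) = 4208 kJ
ΔH = Σ(broken) − Σ(formed) = 4179 − 4208 = −29 kJ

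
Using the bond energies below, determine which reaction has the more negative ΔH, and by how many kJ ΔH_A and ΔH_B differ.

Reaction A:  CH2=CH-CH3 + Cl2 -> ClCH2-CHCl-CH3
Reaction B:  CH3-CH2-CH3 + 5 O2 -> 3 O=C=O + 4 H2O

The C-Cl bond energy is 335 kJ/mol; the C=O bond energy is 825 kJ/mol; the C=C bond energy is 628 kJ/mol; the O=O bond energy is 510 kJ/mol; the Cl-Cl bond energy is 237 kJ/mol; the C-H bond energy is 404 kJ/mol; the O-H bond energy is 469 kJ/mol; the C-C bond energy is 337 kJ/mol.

Reaction B, by 2104 kJ

Reaction A:
  Bonds broken (reactants):
    C-C: 1 × 337 = 337
    C-H: 6 × 404 = 2424
    C=C: 1 × 628 = 628
    Cl-Cl: 1 × 237 = 237
    Σ(broken) = 3626 kJ
  Bonds formed (products):
    C-C: 2 × 337 = 674
    C-Cl: 2 × 335 = 670
    C-H: 6 × 404 = 2424
    Σ(formed) = 3768 kJ
  ΔH_A = 3626 − 3768 = −142 kJ
Reaction B:
  Bonds broken (reactants):
    C-C: 2 × 337 = 674
    C-H: 8 × 404 = 3232
    O=O: 5 × 510 = 2550
    Σ(broken) = 6456 kJ
  Bonds formed (products):
    C=O: 6 × 825 = 4950
    O-H: 8 × 469 = 3752
    Σ(formed) = 8702 kJ
  ΔH_B = 6456 − 8702 = −2246 kJ
ΔH_A − ΔH_B = +2104 kJ, so reaction B has the more negative ΔH; |ΔH_A − ΔH_B| = 2104 kJ.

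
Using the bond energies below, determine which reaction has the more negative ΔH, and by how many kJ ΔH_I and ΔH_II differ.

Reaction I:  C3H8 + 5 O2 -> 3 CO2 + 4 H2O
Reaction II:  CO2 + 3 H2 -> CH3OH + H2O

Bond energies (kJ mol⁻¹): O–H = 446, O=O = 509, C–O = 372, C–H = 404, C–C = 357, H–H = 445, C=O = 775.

Reaction I, by 1690 kJ

Reaction I:
  Bonds broken (reactants):
    C–C: 2 × 357 = 714
    C–H: 8 × 404 = 3232
    O=O: 5 × 509 = 2545
    Σ(broken) = 6491 kJ
  Bonds formed (products):
    C=O: 6 × 775 = 4650
    O–H: 8 × 446 = 3568
    Σ(formed) = 8218 kJ
  ΔH_I = 6491 − 8218 = −1727 kJ
Reaction II:
  Bonds broken (reactants):
    C=O: 2 × 775 = 1550
    H–H: 3 × 445 = 1335
    Σ(broken) = 2885 kJ
  Bonds formed (products):
    C–H: 3 × 404 = 1212
    C–O: 1 × 372 = 372
    O–H: 3 × 446 = 1338
    Σ(formed) = 2922 kJ
  ΔH_II = 2885 − 2922 = −37 kJ
ΔH_I − ΔH_II = −1690 kJ, so reaction I has the more negative ΔH; |ΔH_I − ΔH_II| = 1690 kJ.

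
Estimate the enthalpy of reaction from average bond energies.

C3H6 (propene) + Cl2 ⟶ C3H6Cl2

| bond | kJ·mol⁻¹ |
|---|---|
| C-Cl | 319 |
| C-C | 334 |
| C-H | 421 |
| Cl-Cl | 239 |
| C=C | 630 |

ΔH ≈ −103 kJ

Bonds broken (reactants):
  C-C: 1 × 334 = 334
  C-H: 6 × 421 = 2526
  C=C: 1 × 630 = 630
  Cl-Cl: 1 × 239 = 239
  Σ(broken) = 3729 kJ
Bonds formed (products):
  C-C: 2 × 334 = 668
  C-Cl: 2 × 319 = 638
  C-H: 6 × 421 = 2526
  Σ(formed) = 3832 kJ
ΔH = Σ(broken) − Σ(formed) = 3729 − 3832 = −103 kJ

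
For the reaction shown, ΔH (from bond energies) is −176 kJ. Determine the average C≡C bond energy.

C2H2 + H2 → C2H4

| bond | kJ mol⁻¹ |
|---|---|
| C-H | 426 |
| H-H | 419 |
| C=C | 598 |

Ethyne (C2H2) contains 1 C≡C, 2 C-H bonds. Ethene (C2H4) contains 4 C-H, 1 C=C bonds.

D(C≡C) ≈ 855 kJ/mol

Let D be the C≡C bond energy.
Σ(broken) = 1×D + 2×426 + 1×419 = 1271 + D
Σ(formed) = 4×426 + 1×598 = 2302
ΔH = Σ(broken) − Σ(formed) = (1271 + D) − (2302) = −1031 + D
Setting this equal to −176 kJ gives D = 855 kJ/mol.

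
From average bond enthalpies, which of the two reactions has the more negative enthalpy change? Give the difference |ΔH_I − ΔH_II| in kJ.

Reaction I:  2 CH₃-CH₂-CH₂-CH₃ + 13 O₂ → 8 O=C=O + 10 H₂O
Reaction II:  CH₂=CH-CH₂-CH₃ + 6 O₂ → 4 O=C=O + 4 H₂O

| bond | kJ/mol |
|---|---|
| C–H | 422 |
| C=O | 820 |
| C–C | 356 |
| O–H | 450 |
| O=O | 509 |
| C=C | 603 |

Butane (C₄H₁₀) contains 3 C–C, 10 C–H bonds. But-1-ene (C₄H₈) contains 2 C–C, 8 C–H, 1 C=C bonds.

Reaction I:
  Bonds broken (reactants):
    C–C: 6 × 356 = 2136
    C–H: 20 × 422 = 8440
    O=O: 13 × 509 = 6617
    Σ(broken) = 17193 kJ
  Bonds formed (products):
    C=O: 16 × 820 = 13120
    O–H: 20 × 450 = 9000
    Σ(formed) = 22120 kJ
  ΔH_I = 17193 − 22120 = −4927 kJ
Reaction II:
  Bonds broken (reactants):
    C–C: 2 × 356 = 712
    C–H: 8 × 422 = 3376
    C=C: 1 × 603 = 603
    O=O: 6 × 509 = 3054
    Σ(broken) = 7745 kJ
  Bonds formed (products):
    C=O: 8 × 820 = 6560
    O–H: 8 × 450 = 3600
    Σ(formed) = 10160 kJ
  ΔH_II = 7745 − 10160 = −2415 kJ
ΔH_I − ΔH_II = −2512 kJ, so reaction I has the more negative ΔH; |ΔH_I − ΔH_II| = 2512 kJ.

Reaction I, by 2512 kJ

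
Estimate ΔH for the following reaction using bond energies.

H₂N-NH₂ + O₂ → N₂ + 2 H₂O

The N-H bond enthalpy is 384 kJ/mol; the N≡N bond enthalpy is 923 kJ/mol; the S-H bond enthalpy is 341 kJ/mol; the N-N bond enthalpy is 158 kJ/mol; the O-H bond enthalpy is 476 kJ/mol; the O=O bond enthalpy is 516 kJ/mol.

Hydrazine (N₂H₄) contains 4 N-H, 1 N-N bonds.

ΔH ≈ −617 kJ

Bonds broken (reactants):
  N-H: 4 × 384 = 1536
  N-N: 1 × 158 = 158
  O=O: 1 × 516 = 516
  Σ(broken) = 2210 kJ
Bonds formed (products):
  N≡N: 1 × 923 = 923
  O-H: 4 × 476 = 1904
  Σ(formed) = 2827 kJ
ΔH = Σ(broken) − Σ(formed) = 2210 − 2827 = −617 kJ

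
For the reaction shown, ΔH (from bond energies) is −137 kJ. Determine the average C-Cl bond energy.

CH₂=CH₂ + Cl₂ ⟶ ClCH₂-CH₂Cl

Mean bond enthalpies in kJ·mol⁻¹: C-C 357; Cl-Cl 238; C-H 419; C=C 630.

D(C-Cl) ≈ 324 kJ/mol

Let D be the C-Cl bond energy.
Σ(broken) = 4×419 + 1×630 + 1×238 = 2544
Σ(formed) = 1×357 + 2×D + 4×419 = 2033 + 2D
ΔH = Σ(broken) − Σ(formed) = (2544) − (2033 + 2D) = +511 − 2D
Setting this equal to −137 kJ gives 2D = 648, so D = 324 kJ/mol.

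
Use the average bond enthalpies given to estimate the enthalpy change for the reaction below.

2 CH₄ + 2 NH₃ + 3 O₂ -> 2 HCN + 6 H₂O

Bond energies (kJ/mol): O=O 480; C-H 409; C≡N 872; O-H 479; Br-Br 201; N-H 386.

ΔH ≈ −1282 kJ

Bonds broken (reactants):
  C-H: 8 × 409 = 3272
  N-H: 6 × 386 = 2316
  O=O: 3 × 480 = 1440
  Σ(broken) = 7028 kJ
Bonds formed (products):
  C≡N: 2 × 872 = 1744
  C-H: 2 × 409 = 818
  O-H: 12 × 479 = 5748
  Σ(formed) = 8310 kJ
ΔH = Σ(broken) − Σ(formed) = 7028 − 8310 = −1282 kJ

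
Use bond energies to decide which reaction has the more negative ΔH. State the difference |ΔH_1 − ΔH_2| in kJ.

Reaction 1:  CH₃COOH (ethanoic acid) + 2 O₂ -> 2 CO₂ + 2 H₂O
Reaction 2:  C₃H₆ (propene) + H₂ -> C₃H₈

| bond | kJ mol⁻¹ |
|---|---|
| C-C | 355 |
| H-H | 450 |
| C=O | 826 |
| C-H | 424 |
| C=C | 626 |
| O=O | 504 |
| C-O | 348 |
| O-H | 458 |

Reaction 1, by 742 kJ

Reaction 1:
  Bonds broken (reactants):
    C-C: 1 × 355 = 355
    C-H: 3 × 424 = 1272
    C-O: 1 × 348 = 348
    C=O: 1 × 826 = 826
    O-H: 1 × 458 = 458
    O=O: 2 × 504 = 1008
    Σ(broken) = 4267 kJ
  Bonds formed (products):
    C=O: 4 × 826 = 3304
    O-H: 4 × 458 = 1832
    Σ(formed) = 5136 kJ
  ΔH_1 = 4267 − 5136 = −869 kJ
Reaction 2:
  Bonds broken (reactants):
    C-C: 1 × 355 = 355
    C-H: 6 × 424 = 2544
    C=C: 1 × 626 = 626
    H-H: 1 × 450 = 450
    Σ(broken) = 3975 kJ
  Bonds formed (products):
    C-C: 2 × 355 = 710
    C-H: 8 × 424 = 3392
    Σ(formed) = 4102 kJ
  ΔH_2 = 3975 − 4102 = −127 kJ
ΔH_1 − ΔH_2 = −742 kJ, so reaction 1 has the more negative ΔH; |ΔH_1 − ΔH_2| = 742 kJ.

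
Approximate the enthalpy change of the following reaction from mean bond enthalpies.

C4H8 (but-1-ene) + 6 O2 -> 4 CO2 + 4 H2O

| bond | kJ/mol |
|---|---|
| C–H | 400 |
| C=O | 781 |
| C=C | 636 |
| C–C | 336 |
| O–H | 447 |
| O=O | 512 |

ΔH ≈ −2244 kJ

Bonds broken (reactants):
  C–C: 2 × 336 = 672
  C–H: 8 × 400 = 3200
  C=C: 1 × 636 = 636
  O=O: 6 × 512 = 3072
  Σ(broken) = 7580 kJ
Bonds formed (products):
  C=O: 8 × 781 = 6248
  O–H: 8 × 447 = 3576
  Σ(formed) = 9824 kJ
ΔH = Σ(broken) − Σ(formed) = 7580 − 9824 = −2244 kJ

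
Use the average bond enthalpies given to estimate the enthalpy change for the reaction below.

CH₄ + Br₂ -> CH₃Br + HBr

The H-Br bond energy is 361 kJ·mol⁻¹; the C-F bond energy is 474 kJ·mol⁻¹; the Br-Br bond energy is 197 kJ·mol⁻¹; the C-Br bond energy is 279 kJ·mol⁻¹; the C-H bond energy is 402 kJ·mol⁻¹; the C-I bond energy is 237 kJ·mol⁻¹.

ΔH ≈ −41 kJ

Bonds broken (reactants):
  Br-Br: 1 × 197 = 197
  C-H: 4 × 402 = 1608
  Σ(broken) = 1805 kJ
Bonds formed (products):
  C-Br: 1 × 279 = 279
  C-H: 3 × 402 = 1206
  H-Br: 1 × 361 = 361
  Σ(formed) = 1846 kJ
ΔH = Σ(broken) − Σ(formed) = 1805 − 1846 = −41 kJ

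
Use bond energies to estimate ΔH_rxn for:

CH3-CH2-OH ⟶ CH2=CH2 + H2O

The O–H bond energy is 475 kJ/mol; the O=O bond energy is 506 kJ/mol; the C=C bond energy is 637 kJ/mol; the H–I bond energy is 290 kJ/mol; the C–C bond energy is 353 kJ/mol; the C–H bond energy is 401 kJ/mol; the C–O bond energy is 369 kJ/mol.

Bonds broken (reactants):
  C–C: 1 × 353 = 353
  C–H: 5 × 401 = 2005
  C–O: 1 × 369 = 369
  O–H: 1 × 475 = 475
  Σ(broken) = 3202 kJ
Bonds formed (products):
  C–H: 4 × 401 = 1604
  C=C: 1 × 637 = 637
  O–H: 2 × 475 = 950
  Σ(formed) = 3191 kJ
ΔH = Σ(broken) − Σ(formed) = 3202 − 3191 = +11 kJ

ΔH ≈ +11 kJ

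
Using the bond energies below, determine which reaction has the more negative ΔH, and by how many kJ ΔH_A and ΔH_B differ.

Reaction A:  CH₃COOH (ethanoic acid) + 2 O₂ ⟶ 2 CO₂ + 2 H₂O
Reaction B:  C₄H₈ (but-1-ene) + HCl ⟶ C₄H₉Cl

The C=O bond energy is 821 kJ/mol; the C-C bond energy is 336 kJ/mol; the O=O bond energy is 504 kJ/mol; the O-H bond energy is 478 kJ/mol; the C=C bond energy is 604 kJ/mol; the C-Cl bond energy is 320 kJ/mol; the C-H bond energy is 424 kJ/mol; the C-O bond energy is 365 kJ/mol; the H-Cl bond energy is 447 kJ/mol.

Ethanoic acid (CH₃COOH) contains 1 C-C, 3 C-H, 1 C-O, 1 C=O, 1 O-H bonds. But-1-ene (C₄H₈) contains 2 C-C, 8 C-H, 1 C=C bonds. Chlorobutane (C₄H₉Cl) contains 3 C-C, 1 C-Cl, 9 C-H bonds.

Reaction A, by 887 kJ

Reaction A:
  Bonds broken (reactants):
    C-C: 1 × 336 = 336
    C-H: 3 × 424 = 1272
    C-O: 1 × 365 = 365
    C=O: 1 × 821 = 821
    O-H: 1 × 478 = 478
    O=O: 2 × 504 = 1008
    Σ(broken) = 4280 kJ
  Bonds formed (products):
    C=O: 4 × 821 = 3284
    O-H: 4 × 478 = 1912
    Σ(formed) = 5196 kJ
  ΔH_A = 4280 − 5196 = −916 kJ
Reaction B:
  Bonds broken (reactants):
    C-C: 2 × 336 = 672
    C-H: 8 × 424 = 3392
    C=C: 1 × 604 = 604
    H-Cl: 1 × 447 = 447
    Σ(broken) = 5115 kJ
  Bonds formed (products):
    C-C: 3 × 336 = 1008
    C-Cl: 1 × 320 = 320
    C-H: 9 × 424 = 3816
    Σ(formed) = 5144 kJ
  ΔH_B = 5115 − 5144 = −29 kJ
ΔH_A − ΔH_B = −887 kJ, so reaction A has the more negative ΔH; |ΔH_A − ΔH_B| = 887 kJ.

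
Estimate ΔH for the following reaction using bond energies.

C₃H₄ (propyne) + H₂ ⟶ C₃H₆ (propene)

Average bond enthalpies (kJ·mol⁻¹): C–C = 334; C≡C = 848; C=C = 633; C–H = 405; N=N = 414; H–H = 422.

ΔH ≈ −173 kJ

Bonds broken (reactants):
  C≡C: 1 × 848 = 848
  C–C: 1 × 334 = 334
  C–H: 4 × 405 = 1620
  H–H: 1 × 422 = 422
  Σ(broken) = 3224 kJ
Bonds formed (products):
  C–C: 1 × 334 = 334
  C–H: 6 × 405 = 2430
  C=C: 1 × 633 = 633
  Σ(formed) = 3397 kJ
ΔH = Σ(broken) − Σ(formed) = 3224 − 3397 = −173 kJ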